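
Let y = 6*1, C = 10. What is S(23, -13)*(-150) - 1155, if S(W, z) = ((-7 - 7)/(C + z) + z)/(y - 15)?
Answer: -11645/9 ≈ -1293.9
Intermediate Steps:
y = 6
S(W, z) = -z/9 + 14/(9*(10 + z)) (S(W, z) = ((-7 - 7)/(10 + z) + z)/(6 - 15) = (-14/(10 + z) + z)/(-9) = (z - 14/(10 + z))*(-⅑) = -z/9 + 14/(9*(10 + z)))
S(23, -13)*(-150) - 1155 = ((14 - 1*(-13)² - 10*(-13))/(9*(10 - 13)))*(-150) - 1155 = ((⅑)*(14 - 1*169 + 130)/(-3))*(-150) - 1155 = ((⅑)*(-⅓)*(14 - 169 + 130))*(-150) - 1155 = ((⅑)*(-⅓)*(-25))*(-150) - 1155 = (25/27)*(-150) - 1155 = -1250/9 - 1155 = -11645/9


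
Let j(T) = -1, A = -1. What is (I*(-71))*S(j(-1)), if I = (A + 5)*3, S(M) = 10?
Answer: -8520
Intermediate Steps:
I = 12 (I = (-1 + 5)*3 = 4*3 = 12)
(I*(-71))*S(j(-1)) = (12*(-71))*10 = -852*10 = -8520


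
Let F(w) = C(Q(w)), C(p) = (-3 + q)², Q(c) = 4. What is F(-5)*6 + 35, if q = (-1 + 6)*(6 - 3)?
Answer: 899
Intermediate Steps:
q = 15 (q = 5*3 = 15)
C(p) = 144 (C(p) = (-3 + 15)² = 12² = 144)
F(w) = 144
F(-5)*6 + 35 = 144*6 + 35 = 864 + 35 = 899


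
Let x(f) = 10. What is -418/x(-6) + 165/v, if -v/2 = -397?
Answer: -165121/3970 ≈ -41.592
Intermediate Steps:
v = 794 (v = -2*(-397) = 794)
-418/x(-6) + 165/v = -418/10 + 165/794 = -418*⅒ + 165*(1/794) = -209/5 + 165/794 = -165121/3970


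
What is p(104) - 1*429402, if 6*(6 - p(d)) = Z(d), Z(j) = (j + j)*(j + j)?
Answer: -1309820/3 ≈ -4.3661e+5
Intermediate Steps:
Z(j) = 4*j² (Z(j) = (2*j)*(2*j) = 4*j²)
p(d) = 6 - 2*d²/3
p(104) - 1*429402 = (6 - ⅔*104²) - 1*429402 = (6 - ⅔*10816) - 429402 = (6 - 21632/3) - 429402 = -21614/3 - 429402 = -1309820/3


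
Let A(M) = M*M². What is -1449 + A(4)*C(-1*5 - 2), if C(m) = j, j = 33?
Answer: 663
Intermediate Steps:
A(M) = M³
C(m) = 33
-1449 + A(4)*C(-1*5 - 2) = -1449 + 4³*33 = -1449 + 64*33 = -1449 + 2112 = 663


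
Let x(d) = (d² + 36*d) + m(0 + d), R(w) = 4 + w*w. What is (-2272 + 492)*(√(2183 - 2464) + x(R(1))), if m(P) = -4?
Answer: -357780 - 1780*I*√281 ≈ -3.5778e+5 - 29838.0*I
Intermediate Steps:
R(w) = 4 + w²
x(d) = -4 + d² + 36*d (x(d) = (d² + 36*d) - 4 = -4 + d² + 36*d)
(-2272 + 492)*(√(2183 - 2464) + x(R(1))) = (-2272 + 492)*(√(2183 - 2464) + (-4 + (4 + 1²)² + 36*(4 + 1²))) = -1780*(√(-281) + (-4 + (4 + 1)² + 36*(4 + 1))) = -1780*(I*√281 + (-4 + 5² + 36*5)) = -1780*(I*√281 + (-4 + 25 + 180)) = -1780*(I*√281 + 201) = -1780*(201 + I*√281) = -357780 - 1780*I*√281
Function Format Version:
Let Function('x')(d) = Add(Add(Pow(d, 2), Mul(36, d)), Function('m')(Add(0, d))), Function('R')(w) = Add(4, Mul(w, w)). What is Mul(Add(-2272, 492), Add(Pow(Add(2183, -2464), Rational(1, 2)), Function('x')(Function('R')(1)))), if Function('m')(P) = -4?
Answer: Add(-357780, Mul(-1780, I, Pow(281, Rational(1, 2)))) ≈ Add(-3.5778e+5, Mul(-29838., I))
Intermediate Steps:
Function('R')(w) = Add(4, Pow(w, 2))
Function('x')(d) = Add(-4, Pow(d, 2), Mul(36, d)) (Function('x')(d) = Add(Add(Pow(d, 2), Mul(36, d)), -4) = Add(-4, Pow(d, 2), Mul(36, d)))
Mul(Add(-2272, 492), Add(Pow(Add(2183, -2464), Rational(1, 2)), Function('x')(Function('R')(1)))) = Mul(Add(-2272, 492), Add(Pow(Add(2183, -2464), Rational(1, 2)), Add(-4, Pow(Add(4, Pow(1, 2)), 2), Mul(36, Add(4, Pow(1, 2)))))) = Mul(-1780, Add(Pow(-281, Rational(1, 2)), Add(-4, Pow(Add(4, 1), 2), Mul(36, Add(4, 1))))) = Mul(-1780, Add(Mul(I, Pow(281, Rational(1, 2))), Add(-4, Pow(5, 2), Mul(36, 5)))) = Mul(-1780, Add(Mul(I, Pow(281, Rational(1, 2))), Add(-4, 25, 180))) = Mul(-1780, Add(Mul(I, Pow(281, Rational(1, 2))), 201)) = Mul(-1780, Add(201, Mul(I, Pow(281, Rational(1, 2))))) = Add(-357780, Mul(-1780, I, Pow(281, Rational(1, 2))))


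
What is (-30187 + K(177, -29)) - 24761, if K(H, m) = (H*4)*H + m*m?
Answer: 71209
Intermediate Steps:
K(H, m) = m**2 + 4*H**2 (K(H, m) = (4*H)*H + m**2 = 4*H**2 + m**2 = m**2 + 4*H**2)
(-30187 + K(177, -29)) - 24761 = (-30187 + ((-29)**2 + 4*177**2)) - 24761 = (-30187 + (841 + 4*31329)) - 24761 = (-30187 + (841 + 125316)) - 24761 = (-30187 + 126157) - 24761 = 95970 - 24761 = 71209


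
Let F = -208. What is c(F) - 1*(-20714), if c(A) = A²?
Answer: 63978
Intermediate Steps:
c(F) - 1*(-20714) = (-208)² - 1*(-20714) = 43264 + 20714 = 63978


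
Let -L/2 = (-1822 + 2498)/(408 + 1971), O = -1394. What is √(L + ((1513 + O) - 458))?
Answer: I*√11371803/183 ≈ 18.427*I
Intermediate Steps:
L = -104/183 (L = -2*(-1822 + 2498)/(408 + 1971) = -1352/2379 = -2*52/183 = -104/183 ≈ -0.56831)
√(L + ((1513 + O) - 458)) = √(-104/183 + ((1513 - 1394) - 458)) = √(-104/183 + (119 - 458)) = √(-104/183 - 339) = √(-62141/183) = I*√11371803/183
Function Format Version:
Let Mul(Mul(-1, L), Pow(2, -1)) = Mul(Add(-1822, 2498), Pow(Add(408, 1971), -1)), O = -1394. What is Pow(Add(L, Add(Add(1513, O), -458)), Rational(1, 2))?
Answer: Mul(Rational(1, 183), I, Pow(11371803, Rational(1, 2))) ≈ Mul(18.427, I)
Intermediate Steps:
L = Rational(-104, 183) (L = Mul(-2, Mul(Add(-1822, 2498), Pow(Add(408, 1971), -1))) = Mul(-2, Mul(676, Pow(2379, -1))) = Mul(-2, Mul(676, Rational(1, 2379))) = Mul(-2, Rational(52, 183)) = Rational(-104, 183) ≈ -0.56831)
Pow(Add(L, Add(Add(1513, O), -458)), Rational(1, 2)) = Pow(Add(Rational(-104, 183), Add(Add(1513, -1394), -458)), Rational(1, 2)) = Pow(Add(Rational(-104, 183), Add(119, -458)), Rational(1, 2)) = Pow(Add(Rational(-104, 183), -339), Rational(1, 2)) = Pow(Rational(-62141, 183), Rational(1, 2)) = Mul(Rational(1, 183), I, Pow(11371803, Rational(1, 2)))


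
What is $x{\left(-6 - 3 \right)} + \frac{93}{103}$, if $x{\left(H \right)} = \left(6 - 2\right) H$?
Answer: $- \frac{3615}{103} \approx -35.097$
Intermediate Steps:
$x{\left(H \right)} = 4 H$
$x{\left(-6 - 3 \right)} + \frac{93}{103} = 4 \left(-6 - 3\right) + \frac{93}{103} = 4 \left(-6 - 3\right) + 93 \cdot \frac{1}{103} = 4 \left(-9\right) + \frac{93}{103} = -36 + \frac{93}{103} = - \frac{3615}{103}$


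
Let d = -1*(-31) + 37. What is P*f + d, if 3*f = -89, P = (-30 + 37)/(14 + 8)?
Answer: 3865/66 ≈ 58.561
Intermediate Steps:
P = 7/22 ≈ 0.31818
d = 68 (d = 31 + 37 = 68)
f = -89/3 (f = (⅓)*(-89) = -89/3 ≈ -29.667)
P*f + d = (7/22)*(-89/3) + 68 = -623/66 + 68 = 3865/66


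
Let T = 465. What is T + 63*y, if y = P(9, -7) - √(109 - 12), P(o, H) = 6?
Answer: 843 - 63*√97 ≈ 222.52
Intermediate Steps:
y = 6 - √97 (y = 6 - √(109 - 12) = 6 - √97 ≈ -3.8489)
T + 63*y = 465 + 63*(6 - √97) = 465 + (378 - 63*√97) = 843 - 63*√97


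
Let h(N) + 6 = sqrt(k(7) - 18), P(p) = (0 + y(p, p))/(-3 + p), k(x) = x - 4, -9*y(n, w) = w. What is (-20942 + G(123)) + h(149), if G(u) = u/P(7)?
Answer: -151064/7 + I*sqrt(15) ≈ -21581.0 + 3.873*I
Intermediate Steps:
y(n, w) = -w/9
k(x) = -4 + x
P(p) = -p/(9*(-3 + p)) (P(p) = (0 - p/9)/(-3 + p) = (-p/9)/(-3 + p) = -p/(9*(-3 + p)))
G(u) = -36*u/7 (G(u) = u/((-1*7/(-27 + 9*7))) = u/((-1*7/(-27 + 63))) = u/((-1*7/36)) = u/((-1*7*1/36)) = u/(-7/36) = u*(-36/7) = -36*u/7)
h(N) = -6 + I*sqrt(15) (h(N) = -6 + sqrt((-4 + 7) - 18) = -6 + sqrt(3 - 18) = -6 + sqrt(-15) = -6 + I*sqrt(15))
(-20942 + G(123)) + h(149) = (-20942 - 36/7*123) + (-6 + I*sqrt(15)) = (-20942 - 4428/7) + (-6 + I*sqrt(15)) = -151022/7 + (-6 + I*sqrt(15)) = -151064/7 + I*sqrt(15)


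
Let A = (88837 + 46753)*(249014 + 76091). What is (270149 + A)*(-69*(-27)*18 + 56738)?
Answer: 3979303240840928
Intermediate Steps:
A = 44080986950 (A = 135590*325105 = 44080986950)
(270149 + A)*(-69*(-27)*18 + 56738) = (270149 + 44080986950)*(-69*(-27)*18 + 56738) = 44081257099*(1863*18 + 56738) = 44081257099*(33534 + 56738) = 44081257099*90272 = 3979303240840928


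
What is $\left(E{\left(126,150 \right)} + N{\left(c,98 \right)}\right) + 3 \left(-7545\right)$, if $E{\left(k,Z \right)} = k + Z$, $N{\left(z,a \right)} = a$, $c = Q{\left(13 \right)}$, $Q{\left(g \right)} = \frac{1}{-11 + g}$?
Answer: $-22261$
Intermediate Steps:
$c = \frac{1}{2}$ ($c = \frac{1}{-11 + 13} = \frac{1}{2} \approx 0.5$)
$E{\left(k,Z \right)} = Z + k$
$\left(E{\left(126,150 \right)} + N{\left(c,98 \right)}\right) + 3 \left(-7545\right) = \left(\left(150 + 126\right) + 98\right) + 3 \left(-7545\right) = \left(276 + 98\right) - 22635 = 374 - 22635 = -22261$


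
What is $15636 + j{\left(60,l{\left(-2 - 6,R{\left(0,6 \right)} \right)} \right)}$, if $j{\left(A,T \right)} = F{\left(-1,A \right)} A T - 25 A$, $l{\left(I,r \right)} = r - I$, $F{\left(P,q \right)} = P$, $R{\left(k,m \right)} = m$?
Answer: $13296$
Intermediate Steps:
$j{\left(A,T \right)} = - 25 A - A T$ ($j{\left(A,T \right)} = - A T - 25 A = - 25 A - A T$)
$15636 + j{\left(60,l{\left(-2 - 6,R{\left(0,6 \right)} \right)} \right)} = 15636 + 60 \left(-25 - \left(6 - \left(-2 - 6\right)\right)\right) = 15636 + 60 \left(-25 - \left(6 - -8\right)\right) = 15636 + 60 \left(-25 - \left(6 + 8\right)\right) = 15636 + 60 \left(-25 - 14\right) = 15636 + 60 \left(-39\right) = 15636 - 2340 = 13296$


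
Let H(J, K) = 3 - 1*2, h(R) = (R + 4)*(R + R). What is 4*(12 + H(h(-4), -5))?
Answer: 52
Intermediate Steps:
h(R) = 2*R*(4 + R) (h(R) = (4 + R)*(2*R) = 2*R*(4 + R))
H(J, K) = 1 (H(J, K) = 3 - 2 = 1)
4*(12 + H(h(-4), -5)) = 4*(12 + 1) = 4*13 = 52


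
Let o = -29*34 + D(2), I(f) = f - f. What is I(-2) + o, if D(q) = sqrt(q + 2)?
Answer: -984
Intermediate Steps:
D(q) = sqrt(2 + q)
I(f) = 0
o = -984 (o = -29*34 + sqrt(2 + 2) = -986 + sqrt(4) = -986 + 2 = -984)
I(-2) + o = 0 - 984 = -984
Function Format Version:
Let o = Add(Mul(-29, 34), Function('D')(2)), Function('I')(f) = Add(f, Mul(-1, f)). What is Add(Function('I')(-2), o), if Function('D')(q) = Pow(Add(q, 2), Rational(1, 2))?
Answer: -984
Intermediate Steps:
Function('D')(q) = Pow(Add(2, q), Rational(1, 2))
Function('I')(f) = 0
o = -984 (o = Add(Mul(-29, 34), Pow(Add(2, 2), Rational(1, 2))) = Add(-986, Pow(4, Rational(1, 2))) = Add(-986, 2) = -984)
Add(Function('I')(-2), o) = Add(0, -984) = -984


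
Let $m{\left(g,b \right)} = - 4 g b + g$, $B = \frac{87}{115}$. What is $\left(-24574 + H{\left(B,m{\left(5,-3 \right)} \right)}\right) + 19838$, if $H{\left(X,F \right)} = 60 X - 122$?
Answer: $- \frac{110690}{23} \approx -4812.6$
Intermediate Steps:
$B = \frac{87}{115}$ ($B = 87 \cdot \frac{1}{115} = \frac{87}{115} \approx 0.75652$)
$m{\left(g,b \right)} = g - 4 b g$ ($m{\left(g,b \right)} = - 4 b g + g = g - 4 b g$)
$H{\left(X,F \right)} = -122 + 60 X$
$\left(-24574 + H{\left(B,m{\left(5,-3 \right)} \right)}\right) + 19838 = \left(-24574 + \left(-122 + 60 \cdot \frac{87}{115}\right)\right) + 19838 = \left(-24574 + \left(-122 + \frac{1044}{23}\right)\right) + 19838 = \left(-24574 - \frac{1762}{23}\right) + 19838 = - \frac{566964}{23} + 19838 = - \frac{110690}{23}$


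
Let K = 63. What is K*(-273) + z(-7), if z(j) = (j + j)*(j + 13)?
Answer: -17283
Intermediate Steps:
z(j) = 2*j*(13 + j) (z(j) = (2*j)*(13 + j) = 2*j*(13 + j))
K*(-273) + z(-7) = 63*(-273) + 2*(-7)*(13 - 7) = -17199 + 2*(-7)*6 = -17199 - 84 = -17283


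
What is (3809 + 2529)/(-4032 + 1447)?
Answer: -6338/2585 ≈ -2.4518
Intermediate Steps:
(3809 + 2529)/(-4032 + 1447) = 6338/(-2585) = 6338*(-1/2585) = -6338/2585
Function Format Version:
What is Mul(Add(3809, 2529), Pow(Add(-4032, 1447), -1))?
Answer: Rational(-6338, 2585) ≈ -2.4518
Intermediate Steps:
Mul(Add(3809, 2529), Pow(Add(-4032, 1447), -1)) = Mul(6338, Pow(-2585, -1)) = Mul(6338, Rational(-1, 2585)) = Rational(-6338, 2585)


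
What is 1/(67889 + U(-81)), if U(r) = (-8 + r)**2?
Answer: 1/75810 ≈ 1.3191e-5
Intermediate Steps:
1/(67889 + U(-81)) = 1/(67889 + (-8 - 81)**2) = 1/(67889 + (-89)**2) = 1/(67889 + 7921) = 1/75810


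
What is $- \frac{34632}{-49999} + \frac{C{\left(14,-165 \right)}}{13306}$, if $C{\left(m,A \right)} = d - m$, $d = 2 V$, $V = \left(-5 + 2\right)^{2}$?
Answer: $\frac{230506694}{332643347} \approx 0.69295$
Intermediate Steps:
$V = 9$ ($V = \left(-3\right)^{2} = 9$)
$d = 18$ ($d = 2 \cdot 9 = 18$)
$C{\left(m,A \right)} = 18 - m$
$- \frac{34632}{-49999} + \frac{C{\left(14,-165 \right)}}{13306} = - \frac{34632}{-49999} + \frac{18 - 14}{13306} = \left(-34632\right) \left(- \frac{1}{49999}\right) + \left(18 - 14\right) \frac{1}{13306} = \frac{34632}{49999} + 4 \cdot \frac{1}{13306} = \frac{34632}{49999} + \frac{2}{6653} = \frac{230506694}{332643347}$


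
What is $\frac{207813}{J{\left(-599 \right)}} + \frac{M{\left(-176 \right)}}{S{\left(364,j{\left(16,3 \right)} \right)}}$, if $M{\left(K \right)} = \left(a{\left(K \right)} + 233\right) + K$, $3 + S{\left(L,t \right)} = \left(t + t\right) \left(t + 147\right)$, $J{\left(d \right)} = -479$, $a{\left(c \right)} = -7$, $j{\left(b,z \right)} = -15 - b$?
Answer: $- \frac{299047697}{689281} \approx -433.85$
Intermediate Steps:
$S{\left(L,t \right)} = -3 + 2 t \left(147 + t\right)$ ($S{\left(L,t \right)} = -3 + \left(t + t\right) \left(t + 147\right) = -3 + 2 t \left(147 + t\right)$)
$M{\left(K \right)} = 226 + K$ ($M{\left(K \right)} = \left(-7 + 233\right) + K = 226 + K$)
$\frac{207813}{J{\left(-599 \right)}} + \frac{M{\left(-176 \right)}}{S{\left(364,j{\left(16,3 \right)} \right)}} = \frac{207813}{-479} + \frac{226 - 176}{-3 + 2 \left(-15 - 16\right)^{2} + 294 \left(-15 - 16\right)} = 207813 \left(- \frac{1}{479}\right) + \frac{50}{-3 + 2 \left(-15 - 16\right)^{2} + 294 \left(-15 - 16\right)} = - \frac{207813}{479} + \frac{50}{-3 + 2 \left(-31\right)^{2} + 294 \left(-31\right)} = - \frac{207813}{479} + \frac{50}{-3 + 2 \cdot 961 - 9114} = - \frac{207813}{479} + \frac{50}{-3 + 1922 - 9114} = - \frac{207813}{479} + \frac{50}{-7195} = - \frac{207813}{479} + 50 \left(- \frac{1}{7195}\right) = - \frac{207813}{479} - \frac{10}{1439} = - \frac{299047697}{689281}$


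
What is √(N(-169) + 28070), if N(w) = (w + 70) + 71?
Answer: √28042 ≈ 167.46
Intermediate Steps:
N(w) = 141 + w (N(w) = (70 + w) + 71 = 141 + w)
√(N(-169) + 28070) = √((141 - 169) + 28070) = √(-28 + 28070) = √28042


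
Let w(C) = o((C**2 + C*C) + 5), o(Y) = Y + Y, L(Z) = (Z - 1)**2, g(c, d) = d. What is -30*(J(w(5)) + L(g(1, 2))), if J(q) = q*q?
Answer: -363030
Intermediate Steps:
L(Z) = (-1 + Z)**2
o(Y) = 2*Y
w(C) = 10 + 4*C**2 (w(C) = 2*((C**2 + C*C) + 5) = 2*((C**2 + C**2) + 5) = 2*(2*C**2 + 5) = 2*(5 + 2*C**2) = 10 + 4*C**2)
J(q) = q**2
-30*(J(w(5)) + L(g(1, 2))) = -30*((10 + 4*5**2)**2 + (-1 + 2)**2) = -30*((10 + 4*25)**2 + 1**2) = -30*((10 + 100)**2 + 1) = -30*(110**2 + 1) = -30*(12100 + 1) = -30*12101 = -363030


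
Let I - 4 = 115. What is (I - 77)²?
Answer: 1764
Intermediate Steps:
I = 119 (I = 4 + 115 = 119)
(I - 77)² = (119 - 77)² = 42² = 1764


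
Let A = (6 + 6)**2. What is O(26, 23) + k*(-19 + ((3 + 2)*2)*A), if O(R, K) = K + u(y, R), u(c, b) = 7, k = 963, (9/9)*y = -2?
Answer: 1368453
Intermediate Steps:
y = -2
A = 144 (A = 12**2 = 144)
O(R, K) = 7 + K (O(R, K) = K + 7 = 7 + K)
O(26, 23) + k*(-19 + ((3 + 2)*2)*A) = (7 + 23) + 963*(-19 + ((3 + 2)*2)*144) = 30 + 963*(-19 + (5*2)*144) = 30 + 963*(-19 + 10*144) = 30 + 963*(-19 + 1440) = 30 + 963*1421 = 30 + 1368423 = 1368453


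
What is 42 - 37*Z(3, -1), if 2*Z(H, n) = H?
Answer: -27/2 ≈ -13.500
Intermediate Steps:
Z(H, n) = H/2
42 - 37*Z(3, -1) = 42 - 37*3/2 = 42 - 111/2 = -27/2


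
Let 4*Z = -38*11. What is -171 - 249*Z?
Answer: 51699/2 ≈ 25850.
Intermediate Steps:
Z = -209/2 (Z = (-38*11)/4 = (1/4)*(-418) = -209/2 ≈ -104.50)
-171 - 249*Z = -171 - 249*(-209/2) = -171 + 52041/2 = 51699/2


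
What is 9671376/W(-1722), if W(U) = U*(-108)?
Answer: 402974/7749 ≈ 52.003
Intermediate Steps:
W(U) = -108*U
9671376/W(-1722) = 9671376/((-108*(-1722))) = 9671376/185976 = 9671376*(1/185976) = 402974/7749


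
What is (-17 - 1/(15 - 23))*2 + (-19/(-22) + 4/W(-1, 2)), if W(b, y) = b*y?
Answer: -1535/44 ≈ -34.886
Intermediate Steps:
(-17 - 1/(15 - 23))*2 + (-19/(-22) + 4/W(-1, 2)) = (-17 - 1/(15 - 23))*2 + (-19/(-22) + 4/((-1*2))) = (-17 - 1/(-8))*2 + (-19*(-1/22) + 4/(-2)) = (-17 - 1*(-⅛))*2 + (19/22 + 4*(-½)) = (-17 + ⅛)*2 + (19/22 - 2) = -135/8*2 - 25/22 = -135/4 - 25/22 = -1535/44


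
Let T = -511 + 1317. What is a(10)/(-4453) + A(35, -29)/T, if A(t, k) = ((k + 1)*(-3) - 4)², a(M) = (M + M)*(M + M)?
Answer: 14088400/1794559 ≈ 7.8506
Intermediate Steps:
T = 806
a(M) = 4*M² (a(M) = (2*M)*(2*M) = 4*M²)
A(t, k) = (-7 - 3*k)² (A(t, k) = ((1 + k)*(-3) - 4)² = ((-3 - 3*k) - 4)² = (-7 - 3*k)²)
a(10)/(-4453) + A(35, -29)/T = (4*10²)/(-4453) + (7 + 3*(-29))²/806 = (4*100)*(-1/4453) + (7 - 87)²*(1/806) = 400*(-1/4453) + (-80)²*(1/806) = -400/4453 + 6400*(1/806) = -400/4453 + 3200/403 = 14088400/1794559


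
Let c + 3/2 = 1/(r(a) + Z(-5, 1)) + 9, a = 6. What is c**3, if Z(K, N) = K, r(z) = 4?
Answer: 2197/8 ≈ 274.63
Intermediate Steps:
c = 13/2 (c = -3/2 + (1/(4 - 5) + 9) = -3/2 + (1/(-1) + 9) = -3/2 + (-1 + 9) = -3/2 + 8 = 13/2 ≈ 6.5000)
c**3 = (13/2)**3 = 2197/8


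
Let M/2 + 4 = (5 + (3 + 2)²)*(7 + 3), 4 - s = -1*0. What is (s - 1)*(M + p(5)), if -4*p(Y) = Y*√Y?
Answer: 1776 - 15*√5/4 ≈ 1767.6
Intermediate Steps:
p(Y) = -Y^(3/2)/4 (p(Y) = -Y*√Y/4 = -Y^(3/2)/4)
s = 4 (s = 4 - (-1)*0 = 4 - 1*0 = 4 + 0 = 4)
M = 592 (M = -8 + 2*((5 + (3 + 2)²)*(7 + 3)) = -8 + 2*((5 + 5²)*10) = -8 + 2*((5 + 25)*10) = -8 + 2*(30*10) = -8 + 2*300 = -8 + 600 = 592)
(s - 1)*(M + p(5)) = (4 - 1)*(592 - 5*√5/4) = 3*(592 - 5*√5/4) = 1776 - 15*√5/4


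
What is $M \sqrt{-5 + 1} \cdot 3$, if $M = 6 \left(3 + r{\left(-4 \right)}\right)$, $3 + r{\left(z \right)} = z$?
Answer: $- 144 i \approx - 144.0 i$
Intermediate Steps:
$r{\left(z \right)} = -3 + z$
$M = -24$ ($M = 6 \left(3 - 7\right) = 6 \left(-4\right) = -24$)
$M \sqrt{-5 + 1} \cdot 3 = - 24 \sqrt{-5 + 1} \cdot 3 = - 24 \sqrt{-4} \cdot 3 = - 24 \cdot 2 i 3 = - 48 i 3 = - 144 i$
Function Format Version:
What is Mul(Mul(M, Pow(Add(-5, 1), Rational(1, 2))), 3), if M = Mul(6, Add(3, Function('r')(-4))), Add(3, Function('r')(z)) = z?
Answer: Mul(-144, I) ≈ Mul(-144.00, I)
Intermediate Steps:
Function('r')(z) = Add(-3, z)
M = -24 (M = Mul(6, Add(3, Add(-3, -4))) = Mul(6, Add(3, -7)) = Mul(6, -4) = -24)
Mul(Mul(M, Pow(Add(-5, 1), Rational(1, 2))), 3) = Mul(Mul(-24, Pow(Add(-5, 1), Rational(1, 2))), 3) = Mul(Mul(-24, Pow(-4, Rational(1, 2))), 3) = Mul(Mul(-24, Mul(2, I)), 3) = Mul(Mul(-48, I), 3) = Mul(-144, I)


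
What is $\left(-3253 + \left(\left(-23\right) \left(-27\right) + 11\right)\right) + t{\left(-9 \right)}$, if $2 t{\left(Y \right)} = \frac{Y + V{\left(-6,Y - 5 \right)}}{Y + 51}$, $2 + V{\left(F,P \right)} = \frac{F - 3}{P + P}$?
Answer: $- \frac{6164891}{2352} \approx -2621.1$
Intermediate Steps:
$V{\left(F,P \right)} = -2 + \frac{-3 + F}{2 P}$ ($V{\left(F,P \right)} = -2 + \frac{F - 3}{P + P} = -2 + \frac{-3 + F}{2 P}$)
$t{\left(Y \right)} = \frac{Y + \frac{11 - 4 Y}{2 \left(-5 + Y\right)}}{2 \left(51 + Y\right)}$ ($t{\left(Y \right)} = \frac{\left(Y + \frac{-3 - 6 - 4 \left(Y - 5\right)}{2 \left(Y - 5\right)}\right) \frac{1}{Y + 51}}{2} = \frac{\left(Y + \frac{-3 - 6 - 4 \left(-5 + Y\right)}{2 \left(-5 + Y\right)}\right) \frac{1}{51 + Y}}{2} = \frac{\left(Y + \frac{-3 - 6 - \left(-20 + 4 Y\right)}{2 \left(-5 + Y\right)}\right) \frac{1}{51 + Y}}{2} = \frac{\left(Y + \frac{11 - 4 Y}{2 \left(-5 + Y\right)}\right) \frac{1}{51 + Y}}{2} = \frac{\frac{1}{51 + Y} \left(Y + \frac{11 - 4 Y}{2 \left(-5 + Y\right)}\right)}{2} = \frac{Y + \frac{11 - 4 Y}{2 \left(-5 + Y\right)}}{2 \left(51 + Y\right)}$)
$\left(-3253 + \left(\left(-23\right) \left(-27\right) + 11\right)\right) + t{\left(-9 \right)} = \left(-3253 + \left(\left(-23\right) \left(-27\right) + 11\right)\right) + \frac{\frac{11}{4} - -9 + \frac{1}{2} \left(-9\right) \left(-5 - 9\right)}{\left(-5 - 9\right) \left(51 - 9\right)} = \left(-3253 + \left(621 + 11\right)\right) + \frac{\frac{11}{4} + 9 + \frac{1}{2} \left(-9\right) \left(-14\right)}{\left(-14\right) 42} = \left(-3253 + 632\right) - \frac{\frac{11}{4} + 9 + 63}{588} = -2621 - \frac{1}{588} \cdot \frac{299}{4} = -2621 - \frac{299}{2352} = - \frac{6164891}{2352}$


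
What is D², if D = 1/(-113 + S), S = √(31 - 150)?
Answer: (113 - I*√119)⁻² ≈ 7.6159e-5 + 1.4843e-5*I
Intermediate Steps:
S = I*√119 (S = √(-119) = I*√119 ≈ 10.909*I)
D = 1/(-113 + I*√119) ≈ -0.0087678 - 0.00084642*I
D² = (-113/12888 - I*√119/12888)²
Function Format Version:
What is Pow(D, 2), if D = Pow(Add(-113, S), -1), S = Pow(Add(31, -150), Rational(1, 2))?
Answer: Pow(Add(113, Mul(-1, I, Pow(119, Rational(1, 2)))), -2) ≈ Add(7.6159e-5, Mul(1.4843e-5, I))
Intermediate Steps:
S = Mul(I, Pow(119, Rational(1, 2))) (S = Pow(-119, Rational(1, 2)) = Mul(I, Pow(119, Rational(1, 2))) ≈ Mul(10.909, I))
D = Pow(Add(-113, Mul(I, Pow(119, Rational(1, 2)))), -1) ≈ Add(-0.0087678, Mul(-0.00084642, I))
Pow(D, 2) = Pow(Add(Rational(-113, 12888), Mul(Rational(-1, 12888), I, Pow(119, Rational(1, 2)))), 2)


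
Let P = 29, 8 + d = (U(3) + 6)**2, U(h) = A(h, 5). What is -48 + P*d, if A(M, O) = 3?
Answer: 2069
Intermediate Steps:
U(h) = 3
d = 73 (d = -8 + (3 + 6)**2 = -8 + 9**2 = -8 + 81 = 73)
-48 + P*d = -48 + 29*73 = -48 + 2117 = 2069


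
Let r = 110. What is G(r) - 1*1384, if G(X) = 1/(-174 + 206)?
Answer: -44287/32 ≈ -1384.0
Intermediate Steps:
G(X) = 1/32
G(r) - 1*1384 = 1/32 - 1*1384 = 1/32 - 1384 = -44287/32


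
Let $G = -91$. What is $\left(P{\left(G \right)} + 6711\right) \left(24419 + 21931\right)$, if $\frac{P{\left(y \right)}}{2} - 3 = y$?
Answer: $302897250$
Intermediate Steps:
$P{\left(y \right)} = 6 + 2 y$
$\left(P{\left(G \right)} + 6711\right) \left(24419 + 21931\right) = \left(\left(6 + 2 \left(-91\right)\right) + 6711\right) \left(24419 + 21931\right) = \left(\left(6 - 182\right) + 6711\right) 46350 = \left(-176 + 6711\right) 46350 = 6535 \cdot 46350 = 302897250$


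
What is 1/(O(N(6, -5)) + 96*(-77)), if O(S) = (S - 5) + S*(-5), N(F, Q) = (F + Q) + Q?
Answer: -1/7381 ≈ -0.00013548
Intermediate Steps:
N(F, Q) = F + 2*Q
O(S) = -5 - 4*S (O(S) = (-5 + S) - 5*S = -5 - 4*S)
1/(O(N(6, -5)) + 96*(-77)) = 1/((-5 - 4*(6 + 2*(-5))) + 96*(-77)) = 1/((-5 - 4*(6 - 10)) - 7392) = 1/((-5 - 4*(-4)) - 7392) = 1/((-5 + 16) - 7392) = 1/(11 - 7392) = 1/(-7381) = -1/7381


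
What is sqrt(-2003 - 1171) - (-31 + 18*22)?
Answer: -365 + 23*I*sqrt(6) ≈ -365.0 + 56.338*I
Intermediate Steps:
sqrt(-2003 - 1171) - (-31 + 18*22) = sqrt(-3174) - (-31 + 396) = 23*I*sqrt(6) - 1*365 = 23*I*sqrt(6) - 365 = -365 + 23*I*sqrt(6)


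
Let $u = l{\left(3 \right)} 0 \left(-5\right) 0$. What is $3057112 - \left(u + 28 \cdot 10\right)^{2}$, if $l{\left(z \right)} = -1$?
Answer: $2978712$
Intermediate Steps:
$u = 0$ ($u = - 0 \left(-5\right) 0 = - 0 \cdot 0 = \left(-1\right) 0 = 0$)
$3057112 - \left(u + 28 \cdot 10\right)^{2} = 3057112 - \left(0 + 28 \cdot 10\right)^{2} = 3057112 - \left(0 + 280\right)^{2} = 3057112 - 280^{2} = 3057112 - 78400 = 2978712$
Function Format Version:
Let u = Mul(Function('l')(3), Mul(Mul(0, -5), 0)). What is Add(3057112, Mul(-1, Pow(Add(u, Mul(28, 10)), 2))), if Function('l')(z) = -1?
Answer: 2978712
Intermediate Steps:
u = 0 (u = Mul(-1, Mul(Mul(0, -5), 0)) = Mul(-1, Mul(0, 0)) = Mul(-1, 0) = 0)
Add(3057112, Mul(-1, Pow(Add(u, Mul(28, 10)), 2))) = Add(3057112, Mul(-1, Pow(Add(0, Mul(28, 10)), 2))) = Add(3057112, Mul(-1, Pow(Add(0, 280), 2))) = Add(3057112, Mul(-1, Pow(280, 2))) = Add(3057112, Mul(-1, 78400)) = Add(3057112, -78400) = 2978712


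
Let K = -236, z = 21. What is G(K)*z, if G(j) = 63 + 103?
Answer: 3486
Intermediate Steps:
G(j) = 166
G(K)*z = 166*21 = 3486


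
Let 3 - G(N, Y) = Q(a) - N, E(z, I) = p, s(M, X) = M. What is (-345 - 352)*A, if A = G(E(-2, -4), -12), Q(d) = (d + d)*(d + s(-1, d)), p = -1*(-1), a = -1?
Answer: 0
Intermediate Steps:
p = 1
E(z, I) = 1
Q(d) = 2*d*(-1 + d) (Q(d) = (d + d)*(d - 1) = (2*d)*(-1 + d) = 2*d*(-1 + d))
G(N, Y) = -1 + N (G(N, Y) = 3 - (2*(-1)*(-1 - 1) - N) = 3 - (2*(-1)*(-2) - N) = 3 - (4 - N) = 3 + (-4 + N) = -1 + N)
A = 0 (A = -1 + 1 = 0)
(-345 - 352)*A = (-345 - 352)*0 = -697*0 = 0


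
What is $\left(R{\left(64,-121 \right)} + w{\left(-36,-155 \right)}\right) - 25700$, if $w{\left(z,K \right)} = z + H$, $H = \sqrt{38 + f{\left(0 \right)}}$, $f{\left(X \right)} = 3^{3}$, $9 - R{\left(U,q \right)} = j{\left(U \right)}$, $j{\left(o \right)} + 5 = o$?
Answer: $-25786 + \sqrt{65} \approx -25778.0$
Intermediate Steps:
$j{\left(o \right)} = -5 + o$
$R{\left(U,q \right)} = 14 - U$ ($R{\left(U,q \right)} = 9 - \left(-5 + U\right) = 14 - U$)
$f{\left(X \right)} = 27$
$H = \sqrt{65}$ ($H = \sqrt{38 + 27} = \sqrt{65} \approx 8.0623$)
$w{\left(z,K \right)} = z + \sqrt{65}$
$\left(R{\left(64,-121 \right)} + w{\left(-36,-155 \right)}\right) - 25700 = \left(\left(14 - 64\right) - \left(36 - \sqrt{65}\right)\right) - 25700 = \left(-50 - \left(36 - \sqrt{65}\right)\right) - 25700 = \left(-86 + \sqrt{65}\right) - 25700 = -25786 + \sqrt{65}$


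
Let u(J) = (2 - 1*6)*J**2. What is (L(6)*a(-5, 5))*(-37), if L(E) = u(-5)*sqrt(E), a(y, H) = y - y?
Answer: 0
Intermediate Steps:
u(J) = -4*J**2 (u(J) = (2 - 6)*J**2 = -4*J**2)
a(y, H) = 0
L(E) = -100*sqrt(E) (L(E) = (-4*(-5)**2)*sqrt(E) = (-4*25)*sqrt(E) = -100*sqrt(E))
(L(6)*a(-5, 5))*(-37) = (-100*sqrt(6)*0)*(-37) = 0*(-37) = 0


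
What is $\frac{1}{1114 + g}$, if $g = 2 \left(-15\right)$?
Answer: $\frac{1}{1084} \approx 0.00092251$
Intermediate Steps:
$g = -30$
$\frac{1}{1114 + g} = \frac{1}{1114 - 30} = \frac{1}{1084}$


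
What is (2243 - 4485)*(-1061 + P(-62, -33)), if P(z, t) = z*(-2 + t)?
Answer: -2486378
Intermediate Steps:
(2243 - 4485)*(-1061 + P(-62, -33)) = (2243 - 4485)*(-1061 - 62*(-2 - 33)) = -2242*(-1061 - 62*(-35)) = -2242*(-1061 + 2170) = -2242*1109 = -2486378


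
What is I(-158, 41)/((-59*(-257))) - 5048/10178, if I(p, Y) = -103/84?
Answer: -459331825/925974084 ≈ -0.49605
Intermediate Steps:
I(p, Y) = -103/84 (I(p, Y) = -103*1/84 = -103/84)
I(-158, 41)/((-59*(-257))) - 5048/10178 = -103/(84*((-59*(-257)))) - 5048/10178 = -103/84/15163 - 5048*1/10178 = -103/84*1/15163 - 2524/5089 = -103/1273692 - 2524/5089 = -459331825/925974084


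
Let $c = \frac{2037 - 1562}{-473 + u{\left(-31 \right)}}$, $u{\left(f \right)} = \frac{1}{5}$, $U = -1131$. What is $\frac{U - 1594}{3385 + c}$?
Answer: $- \frac{1288380}{1599953} \approx -0.80526$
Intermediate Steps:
$u{\left(f \right)} = \frac{1}{5}$
$c = - \frac{2375}{2364}$ ($c = \frac{2037 - 1562}{-473 + \frac{1}{5}} = \frac{475}{- \frac{2364}{5}} = 475 \left(- \frac{5}{2364}\right) = - \frac{2375}{2364} \approx -1.0047$)
$\frac{U - 1594}{3385 + c} = \frac{-1131 - 1594}{3385 - \frac{2375}{2364}} = - \frac{2725}{\frac{7999765}{2364}} = \left(-2725\right) \frac{2364}{7999765} = - \frac{1288380}{1599953}$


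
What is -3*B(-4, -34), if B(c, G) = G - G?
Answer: 0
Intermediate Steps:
B(c, G) = 0
-3*B(-4, -34) = -3*0 = -1*0 = 0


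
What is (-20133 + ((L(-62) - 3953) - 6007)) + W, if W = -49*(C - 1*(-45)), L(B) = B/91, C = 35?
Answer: -3095245/91 ≈ -34014.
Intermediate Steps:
L(B) = B/91 (L(B) = B*(1/91) = B/91)
W = -3920 (W = -49*(35 - 1*(-45)) = -49*(35 + 45) = -49*80 = -3920)
(-20133 + ((L(-62) - 3953) - 6007)) + W = (-20133 + (((1/91)*(-62) - 3953) - 6007)) - 3920 = (-20133 + ((-62/91 - 3953) - 6007)) - 3920 = (-20133 + (-359785/91 - 6007)) - 3920 = (-20133 - 906422/91) - 3920 = -2738525/91 - 3920 = -3095245/91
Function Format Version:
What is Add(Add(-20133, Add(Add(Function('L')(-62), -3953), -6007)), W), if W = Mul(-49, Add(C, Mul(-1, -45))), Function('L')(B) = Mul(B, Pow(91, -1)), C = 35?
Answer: Rational(-3095245, 91) ≈ -34014.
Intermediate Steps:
Function('L')(B) = Mul(Rational(1, 91), B) (Function('L')(B) = Mul(B, Rational(1, 91)) = Mul(Rational(1, 91), B))
W = -3920 (W = Mul(-49, Add(35, Mul(-1, -45))) = Mul(-49, Add(35, 45)) = Mul(-49, 80) = -3920)
Add(Add(-20133, Add(Add(Function('L')(-62), -3953), -6007)), W) = Add(Add(-20133, Add(Add(Mul(Rational(1, 91), -62), -3953), -6007)), -3920) = Add(Add(-20133, Add(Add(Rational(-62, 91), -3953), -6007)), -3920) = Add(Add(-20133, Add(Rational(-359785, 91), -6007)), -3920) = Add(Add(-20133, Rational(-906422, 91)), -3920) = Add(Rational(-2738525, 91), -3920) = Rational(-3095245, 91)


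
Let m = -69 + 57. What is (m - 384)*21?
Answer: -8316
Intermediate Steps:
m = -12
(m - 384)*21 = (-12 - 384)*21 = -396*21 = -8316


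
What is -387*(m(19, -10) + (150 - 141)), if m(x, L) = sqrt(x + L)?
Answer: -4644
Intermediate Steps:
m(x, L) = sqrt(L + x)
-387*(m(19, -10) + (150 - 141)) = -387*(sqrt(-10 + 19) + (150 - 141)) = -387*(sqrt(9) + 9) = -387*(3 + 9) = -387*12 = -4644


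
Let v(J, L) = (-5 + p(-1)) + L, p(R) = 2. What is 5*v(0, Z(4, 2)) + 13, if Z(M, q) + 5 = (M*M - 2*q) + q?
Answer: 43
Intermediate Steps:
Z(M, q) = -5 + M**2 - q (Z(M, q) = -5 + ((M*M - 2*q) + q) = -5 + ((M**2 - 2*q) + q) = -5 + (M**2 - q) = -5 + M**2 - q)
v(J, L) = -3 + L (v(J, L) = (-5 + 2) + L = -3 + L)
5*v(0, Z(4, 2)) + 13 = 5*(-3 + (-5 + 4**2 - 1*2)) + 13 = 5*(-3 + (-5 + 16 - 2)) + 13 = 5*(-3 + 9) + 13 = 5*6 + 13 = 30 + 13 = 43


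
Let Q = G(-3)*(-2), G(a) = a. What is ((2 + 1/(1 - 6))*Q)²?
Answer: 2916/25 ≈ 116.64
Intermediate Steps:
Q = 6 (Q = -3*(-2) = 6)
((2 + 1/(1 - 6))*Q)² = ((2 + 1/(1 - 6))*6)² = ((2 + 1/(-5))*6)² = ((2 - ⅕)*6)² = ((9/5)*6)² = (54/5)² = 2916/25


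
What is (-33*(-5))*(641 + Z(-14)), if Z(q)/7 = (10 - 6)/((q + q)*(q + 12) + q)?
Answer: 105875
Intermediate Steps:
Z(q) = 28/(q + 2*q*(12 + q)) (Z(q) = 7*((10 - 6)/((q + q)*(q + 12) + q)) = 7*(4/((2*q)*(12 + q) + q)) = 7*(4/(2*q*(12 + q) + q)) = 7*(4/(q + 2*q*(12 + q))) = 28/(q + 2*q*(12 + q)))
(-33*(-5))*(641 + Z(-14)) = (-33*(-5))*(641 + 28/(-14*(25 + 2*(-14)))) = 165*(641 + 28*(-1/14)/(25 - 28)) = 165*(641 + 28*(-1/14)/(-3)) = 165*(641 + 28*(-1/14)*(-1/3)) = 165*(641 + 2/3) = 165*(1925/3) = 105875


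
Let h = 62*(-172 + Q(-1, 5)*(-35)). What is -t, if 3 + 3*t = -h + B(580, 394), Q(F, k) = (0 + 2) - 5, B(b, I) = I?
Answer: -1515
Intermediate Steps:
Q(F, k) = -3 (Q(F, k) = 2 - 5 = -3)
h = -4154 (h = 62*(-172 - 3*(-35)) = 62*(-172 + 105) = 62*(-67) = -4154)
t = 1515 (t = -1 + (-1*(-4154) + 394)/3 = -1 + (4154 + 394)/3 = -1 + (⅓)*4548 = -1 + 1516 = 1515)
-t = -1*1515 = -1515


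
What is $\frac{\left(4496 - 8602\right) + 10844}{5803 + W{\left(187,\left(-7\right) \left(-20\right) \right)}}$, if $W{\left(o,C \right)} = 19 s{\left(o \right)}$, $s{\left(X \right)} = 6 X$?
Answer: $\frac{6738}{27121} \approx 0.24844$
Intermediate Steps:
$W{\left(o,C \right)} = 114 o$ ($W{\left(o,C \right)} = 19 \cdot 6 o = 114 o$)
$\frac{\left(4496 - 8602\right) + 10844}{5803 + W{\left(187,\left(-7\right) \left(-20\right) \right)}} = \frac{\left(4496 - 8602\right) + 10844}{5803 + 114 \cdot 187} = \frac{\left(4496 - 8602\right) + 10844}{5803 + 21318} = \frac{-4106 + 10844}{27121} = 6738 \cdot \frac{1}{27121} = \frac{6738}{27121}$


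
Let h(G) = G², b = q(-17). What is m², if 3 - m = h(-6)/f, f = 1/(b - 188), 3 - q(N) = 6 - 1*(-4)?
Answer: 49322529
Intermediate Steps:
q(N) = -7 (q(N) = 3 - (6 - 1*(-4)) = 3 - (6 + 4) = 3 - 1*10 = 3 - 10 = -7)
b = -7
f = -1/195 (f = 1/(-7 - 188) = 1/(-195) = -1/195 ≈ -0.0051282)
m = 7023 (m = 3 - (-6)²/(-1/195) = 3 - 36*(-195) = 3 - 1*(-7020) = 3 + 7020 = 7023)
m² = 7023² = 49322529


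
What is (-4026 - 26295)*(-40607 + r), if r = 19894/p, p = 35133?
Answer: 294263414991/239 ≈ 1.2312e+9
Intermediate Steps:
r = 406/717 (r = 19894/35133 = 19894*(1/35133) = 406/717 ≈ 0.56625)
(-4026 - 26295)*(-40607 + r) = (-4026 - 26295)*(-40607 + 406/717) = -30321*(-29114813/717) = 294263414991/239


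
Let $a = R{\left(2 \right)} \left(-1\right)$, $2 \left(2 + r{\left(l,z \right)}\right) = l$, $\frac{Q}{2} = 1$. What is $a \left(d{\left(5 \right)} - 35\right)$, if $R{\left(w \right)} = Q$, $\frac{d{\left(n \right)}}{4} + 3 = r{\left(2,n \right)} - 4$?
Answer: $134$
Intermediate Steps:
$Q = 2$ ($Q = 2 \cdot 1 = 2$)
$r{\left(l,z \right)} = -2 + \frac{l}{2}$
$d{\left(n \right)} = -32$ ($d{\left(n \right)} = -12 + 4 \left(\left(-2 + \frac{1}{2} \cdot 2\right) - 4\right) = -12 + 4 \left(\left(-2 + 1\right) - 4\right) = -12 + 4 \left(-1 - 4\right) = -12 + 4 \left(-5\right) = -12 - 20 = -32$)
$R{\left(w \right)} = 2$
$a = -2$ ($a = 2 \left(-1\right) = -2$)
$a \left(d{\left(5 \right)} - 35\right) = - 2 \left(-32 - 35\right) = \left(-2\right) \left(-67\right) = 134$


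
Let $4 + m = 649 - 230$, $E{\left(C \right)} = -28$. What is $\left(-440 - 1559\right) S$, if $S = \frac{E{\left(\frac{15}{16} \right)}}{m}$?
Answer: $\frac{55972}{415} \approx 134.87$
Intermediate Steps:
$m = 415$ ($m = -4 + \left(649 - 230\right) = -4 + 419 = 415$)
$S = - \frac{28}{415} \approx -0.06747$
$\left(-440 - 1559\right) S = \left(-440 - 1559\right) \left(- \frac{28}{415}\right) = \left(-1999\right) \left(- \frac{28}{415}\right) = \frac{55972}{415}$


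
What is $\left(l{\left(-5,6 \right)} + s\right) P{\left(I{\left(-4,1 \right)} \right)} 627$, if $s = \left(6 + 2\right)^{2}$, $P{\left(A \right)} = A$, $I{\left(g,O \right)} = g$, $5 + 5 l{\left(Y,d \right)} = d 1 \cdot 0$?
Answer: $-158004$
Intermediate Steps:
$l{\left(Y,d \right)} = -1$ ($l{\left(Y,d \right)} = -1 + \frac{d 1 \cdot 0}{5} = -1 + \frac{d 0}{5} = -1 + \frac{1}{5} \cdot 0 = -1 + 0 = -1$)
$s = 64$ ($s = 8^{2} = 64$)
$\left(l{\left(-5,6 \right)} + s\right) P{\left(I{\left(-4,1 \right)} \right)} 627 = \left(-1 + 64\right) \left(-4\right) 627 = 63 \left(-4\right) 627 = \left(-252\right) 627 = -158004$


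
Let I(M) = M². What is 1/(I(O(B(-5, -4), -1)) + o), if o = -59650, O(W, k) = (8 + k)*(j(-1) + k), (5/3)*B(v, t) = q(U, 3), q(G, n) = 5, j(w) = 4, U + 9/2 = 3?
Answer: -1/59209 ≈ -1.6889e-5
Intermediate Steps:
U = -3/2 (U = -9/2 + 3 = -3/2 ≈ -1.5000)
B(v, t) = 3 (B(v, t) = (⅗)*5 = 3)
O(W, k) = (4 + k)*(8 + k) (O(W, k) = (8 + k)*(4 + k) = (4 + k)*(8 + k))
1/(I(O(B(-5, -4), -1)) + o) = 1/((32 + (-1)² + 12*(-1))² - 59650) = 1/((32 + 1 - 12)² - 59650) = 1/(21² - 59650) = 1/(441 - 59650) = 1/(-59209) = -1/59209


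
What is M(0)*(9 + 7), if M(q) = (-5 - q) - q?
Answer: -80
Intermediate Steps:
M(q) = -5 - 2*q
M(0)*(9 + 7) = (-5 - 2*0)*(9 + 7) = (-5 + 0)*16 = -5*16 = -80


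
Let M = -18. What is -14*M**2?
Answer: -4536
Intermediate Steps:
-14*M**2 = -14*(-18)**2 = -14*324 = -4536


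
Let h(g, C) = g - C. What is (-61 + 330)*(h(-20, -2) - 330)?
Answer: -93612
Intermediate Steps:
(-61 + 330)*(h(-20, -2) - 330) = (-61 + 330)*((-20 - 1*(-2)) - 330) = 269*((-20 + 2) - 330) = 269*(-18 - 330) = 269*(-348) = -93612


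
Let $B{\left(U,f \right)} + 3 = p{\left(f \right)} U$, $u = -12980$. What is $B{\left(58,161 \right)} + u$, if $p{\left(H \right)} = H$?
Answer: $-3645$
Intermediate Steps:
$B{\left(U,f \right)} = -3 + U f$ ($B{\left(U,f \right)} = -3 + f U = -3 + U f$)
$B{\left(58,161 \right)} + u = \left(-3 + 58 \cdot 161\right) - 12980 = \left(-3 + 9338\right) - 12980 = 9335 - 12980 = -3645$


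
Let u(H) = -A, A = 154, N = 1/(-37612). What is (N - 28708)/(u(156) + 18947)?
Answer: -1079765297/706842316 ≈ -1.5276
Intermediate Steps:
N = -1/37612 ≈ -2.6587e-5
u(H) = -154 (u(H) = -1*154 = -154)
(N - 28708)/(u(156) + 18947) = (-1/37612 - 28708)/(-154 + 18947) = -1079765297/37612/18793 = -1079765297/37612*1/18793 = -1079765297/706842316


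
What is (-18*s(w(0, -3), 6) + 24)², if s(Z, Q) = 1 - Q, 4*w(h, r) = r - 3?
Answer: 12996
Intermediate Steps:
w(h, r) = -¾ + r/4 (w(h, r) = (r - 3)/4 = (-3 + r)/4 = -¾ + r/4)
(-18*s(w(0, -3), 6) + 24)² = (-18*(1 - 1*6) + 24)² = (-18*(1 - 6) + 24)² = (-18*(-5) + 24)² = (90 + 24)² = 114² = 12996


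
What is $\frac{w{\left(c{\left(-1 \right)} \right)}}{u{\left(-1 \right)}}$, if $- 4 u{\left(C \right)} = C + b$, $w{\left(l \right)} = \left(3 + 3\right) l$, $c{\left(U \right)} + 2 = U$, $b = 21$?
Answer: $\frac{18}{5} \approx 3.6$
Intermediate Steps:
$c{\left(U \right)} = -2 + U$
$w{\left(l \right)} = 6 l$
$u{\left(C \right)} = - \frac{21}{4} - \frac{C}{4}$ ($u{\left(C \right)} = - \frac{C + 21}{4} = - \frac{21 + C}{4} = - \frac{21}{4} - \frac{C}{4}$)
$\frac{w{\left(c{\left(-1 \right)} \right)}}{u{\left(-1 \right)}} = \frac{6 \left(-2 - 1\right)}{- \frac{21}{4} - - \frac{1}{4}} = \frac{6 \left(-3\right)}{- \frac{21}{4} + \frac{1}{4}} = - \frac{18}{-5} = \left(-18\right) \left(- \frac{1}{5}\right) = \frac{18}{5}$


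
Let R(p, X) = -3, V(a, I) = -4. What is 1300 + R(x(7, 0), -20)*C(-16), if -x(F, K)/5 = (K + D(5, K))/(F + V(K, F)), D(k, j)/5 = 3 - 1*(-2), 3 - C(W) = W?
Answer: 1243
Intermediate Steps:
C(W) = 3 - W
D(k, j) = 25 (D(k, j) = 5*(3 - 1*(-2)) = 5*(3 + 2) = 5*5 = 25)
x(F, K) = -5*(25 + K)/(-4 + F) (x(F, K) = -5*(K + 25)/(F - 4) = -5*(25 + K)/(-4 + F))
1300 + R(x(7, 0), -20)*C(-16) = 1300 - 3*(3 - 1*(-16)) = 1300 - 3*(3 + 16) = 1300 - 3*19 = 1300 - 57 = 1243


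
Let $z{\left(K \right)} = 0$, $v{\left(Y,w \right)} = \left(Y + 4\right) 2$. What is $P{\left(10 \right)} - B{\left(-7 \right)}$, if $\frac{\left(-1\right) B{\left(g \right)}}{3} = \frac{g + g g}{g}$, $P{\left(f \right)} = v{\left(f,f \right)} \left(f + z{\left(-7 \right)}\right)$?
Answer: $262$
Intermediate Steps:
$v{\left(Y,w \right)} = 8 + 2 Y$ ($v{\left(Y,w \right)} = \left(4 + Y\right) 2 = 8 + 2 Y$)
$P{\left(f \right)} = f \left(8 + 2 f\right)$ ($P{\left(f \right)} = \left(8 + 2 f\right) \left(f + 0\right) = \left(8 + 2 f\right) f = f \left(8 + 2 f\right)$)
$B{\left(g \right)} = - \frac{3 \left(g + g^{2}\right)}{g}$ ($B{\left(g \right)} = - 3 \frac{g + g g}{g} = - 3 \frac{g + g^{2}}{g} = - \frac{3 \left(g + g^{2}\right)}{g}$)
$P{\left(10 \right)} - B{\left(-7 \right)} = 2 \cdot 10 \left(4 + 10\right) - \left(-3 - -21\right) = 2 \cdot 10 \cdot 14 - \left(-3 + 21\right) = 280 - 18 = 262$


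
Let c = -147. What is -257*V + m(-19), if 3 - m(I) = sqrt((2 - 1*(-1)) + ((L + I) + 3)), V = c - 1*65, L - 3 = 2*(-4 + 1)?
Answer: 54487 - 4*I ≈ 54487.0 - 4.0*I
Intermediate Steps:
L = -3 (L = 3 + 2*(-4 + 1) = 3 + 2*(-3) = 3 - 6 = -3)
V = -212 (V = -147 - 1*65 = -147 - 65 = -212)
m(I) = 3 - sqrt(3 + I) (m(I) = 3 - sqrt((2 - 1*(-1)) + ((-3 + I) + 3)) = 3 - sqrt((2 + 1) + I) = 3 - sqrt(3 + I))
-257*V + m(-19) = -257*(-212) + (3 - sqrt(3 - 19)) = 54484 + (3 - sqrt(-16)) = 54484 + (3 - 4*I) = 54487 - 4*I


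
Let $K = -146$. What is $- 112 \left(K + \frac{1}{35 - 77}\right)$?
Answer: $\frac{49064}{3} \approx 16355.0$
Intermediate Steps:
$- 112 \left(K + \frac{1}{35 - 77}\right) = - 112 \left(-146 + \frac{1}{35 - 77}\right) = - 112 \left(-146 + \frac{1}{-42}\right) = - 112 \left(-146 - \frac{1}{42}\right) = \left(-112\right) \left(- \frac{6133}{42}\right) = \frac{49064}{3}$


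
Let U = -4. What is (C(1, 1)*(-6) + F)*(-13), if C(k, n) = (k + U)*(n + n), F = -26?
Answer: -130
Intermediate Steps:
C(k, n) = 2*n*(-4 + k) (C(k, n) = (k - 4)*(n + n) = (-4 + k)*(2*n) = 2*n*(-4 + k))
(C(1, 1)*(-6) + F)*(-13) = ((2*1*(-4 + 1))*(-6) - 26)*(-13) = ((2*1*(-3))*(-6) - 26)*(-13) = (-6*(-6) - 26)*(-13) = (36 - 26)*(-13) = 10*(-13) = -130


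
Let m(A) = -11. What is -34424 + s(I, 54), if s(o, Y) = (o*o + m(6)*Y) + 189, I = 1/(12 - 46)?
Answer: -40262323/1156 ≈ -34829.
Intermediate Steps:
I = -1/34 (I = 1/(-34) = -1/34 ≈ -0.029412)
s(o, Y) = 189 + o² - 11*Y (s(o, Y) = (o*o - 11*Y) + 189 = (o² - 11*Y) + 189 = 189 + o² - 11*Y)
-34424 + s(I, 54) = -34424 + (189 + (-1/34)² - 11*54) = -34424 + (189 + 1/1156 - 594) = -34424 - 468179/1156 = -40262323/1156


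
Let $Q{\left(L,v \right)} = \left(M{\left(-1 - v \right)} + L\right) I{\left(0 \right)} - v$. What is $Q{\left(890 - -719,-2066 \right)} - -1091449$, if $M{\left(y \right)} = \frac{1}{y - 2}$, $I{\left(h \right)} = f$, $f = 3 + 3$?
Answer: $\frac{2275837653}{2063} \approx 1.1032 \cdot 10^{6}$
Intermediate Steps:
$f = 6$
$I{\left(h \right)} = 6$
$M{\left(y \right)} = \frac{1}{-2 + y}$
$Q{\left(L,v \right)} = - v + 6 L + \frac{6}{-3 - v}$ ($Q{\left(L,v \right)} = \left(\frac{1}{-2 - \left(1 + v\right)} + L\right) 6 - v = \left(\frac{1}{-3 - v} + L\right) 6 - v = \left(L + \frac{1}{-3 - v}\right) 6 - v = \left(6 L + \frac{6}{-3 - v}\right) - v = - v + 6 L + \frac{6}{-3 - v}$)
$Q{\left(890 - -719,-2066 \right)} - -1091449 = \frac{-6 + \left(3 - 2066\right) \left(\left(-1\right) \left(-2066\right) + 6 \left(890 - -719\right)\right)}{3 - 2066} - -1091449 = \frac{-6 - 2063 \left(2066 + 6 \left(890 + 719\right)\right)}{-2063} + 1091449 = - \frac{-6 - 2063 \left(2066 + 6 \cdot 1609\right)}{2063} + 1091449 = - \frac{-6 - 2063 \left(2066 + 9654\right)}{2063} + 1091449 = - \frac{-6 - 24178360}{2063} + 1091449 = \left(- \frac{1}{2063}\right) \left(-24178366\right) + 1091449 = \frac{24178366}{2063} + 1091449 = \frac{2275837653}{2063}$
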